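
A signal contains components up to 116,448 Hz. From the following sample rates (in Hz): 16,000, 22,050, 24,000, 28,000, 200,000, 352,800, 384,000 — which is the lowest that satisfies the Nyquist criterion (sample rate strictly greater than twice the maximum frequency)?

352,800 Hz

Need sample rate > 2 × 116,448 = 232,896 Hz.
Lowest listed rate above 232,896 Hz is 352,800 Hz.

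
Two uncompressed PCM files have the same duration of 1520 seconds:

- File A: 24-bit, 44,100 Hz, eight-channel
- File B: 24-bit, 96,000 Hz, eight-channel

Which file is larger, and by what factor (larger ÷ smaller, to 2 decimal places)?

File B, by a factor of 2.18

File A: 44,100 × 3 × 8 = 1,058,400 bytes/s.
File B: 96,000 × 3 × 8 = 2,304,000 bytes/s.
File B is larger; ratio = 3,502,080,000 / 1,608,768,000 = 2.18.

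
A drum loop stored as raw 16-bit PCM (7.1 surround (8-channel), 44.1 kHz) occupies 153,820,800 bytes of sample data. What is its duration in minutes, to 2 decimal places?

Byte rate = 44,100 × 2 × 8 = 705,600 bytes/s.
Duration = 153,820,800 / 705,600 = 218 s.
218 s / 60 = 3.63 minutes.

3.63 minutes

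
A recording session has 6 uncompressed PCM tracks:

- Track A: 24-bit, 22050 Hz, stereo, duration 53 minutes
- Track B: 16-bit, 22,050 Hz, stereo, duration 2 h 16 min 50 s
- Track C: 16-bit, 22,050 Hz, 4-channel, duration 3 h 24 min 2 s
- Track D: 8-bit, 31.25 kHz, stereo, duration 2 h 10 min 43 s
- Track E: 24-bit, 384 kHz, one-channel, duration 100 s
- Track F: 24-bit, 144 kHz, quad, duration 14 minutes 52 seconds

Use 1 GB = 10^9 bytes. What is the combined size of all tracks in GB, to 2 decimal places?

Track A: 53 minutes = 3,180 s; 22,050 × 3,180 × 3 × 2 = 420,714,000 bytes.
Track B: 2 h 16 min 50 s = 8,210 s; 22,050 × 8,210 × 2 × 2 = 724,122,000 bytes.
Track C: 3 h 24 min 2 s = 12,242 s; 22,050 × 12,242 × 2 × 4 = 2,159,488,800 bytes.
Track D: 2 h 10 min 43 s = 7,843 s; 31,250 × 7,843 × 1 × 2 = 490,187,500 bytes.
Track E: 384,000 × 100 × 3 × 1 = 115,200,000 bytes.
Track F: 14 minutes 52 seconds = 892 s; 144,000 × 892 × 3 × 4 = 1,541,376,000 bytes.
Total = 5,451,088,300 bytes = 5.45 GB.

5.45 GB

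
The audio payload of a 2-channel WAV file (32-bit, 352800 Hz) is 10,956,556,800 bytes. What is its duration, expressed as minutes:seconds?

64:42

Byte rate = 352,800 × 4 × 2 = 2,822,400 bytes/s.
Duration = 10,956,556,800 / 2,822,400 = 3,882 s.
3,882 s = 64:42.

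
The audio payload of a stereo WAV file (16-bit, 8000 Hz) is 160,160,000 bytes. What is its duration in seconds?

Byte rate = 8,000 × 2 × 2 = 32,000 bytes/s.
Duration = 160,160,000 / 32,000 = 5,005 s.

5,005 seconds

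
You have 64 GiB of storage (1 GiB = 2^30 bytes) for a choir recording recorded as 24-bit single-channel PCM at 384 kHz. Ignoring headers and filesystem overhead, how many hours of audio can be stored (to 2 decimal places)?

Uncompressed byte rate = 384,000 × 3 × 1 = 1,152,000 bytes/s.
Capacity = 64 × 1,073,741,824 = 68,719,476,736 bytes.
68,719,476,736 / 1,152,000 ≈ 59652.32 s → 16.57 hours.

16.57 hours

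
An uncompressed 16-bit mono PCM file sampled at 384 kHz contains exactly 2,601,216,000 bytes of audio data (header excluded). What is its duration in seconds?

3,387 seconds

Byte rate = 384,000 × 2 × 1 = 768,000 bytes/s.
Duration = 2,601,216,000 / 768,000 = 3,387 s.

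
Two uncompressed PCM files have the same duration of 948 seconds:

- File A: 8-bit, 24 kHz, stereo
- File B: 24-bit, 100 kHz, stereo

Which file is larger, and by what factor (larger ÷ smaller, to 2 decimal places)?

File A: 24,000 × 1 × 2 = 48,000 bytes/s.
File B: 100,000 × 3 × 2 = 600,000 bytes/s.
File B is larger; ratio = 568,800,000 / 45,504,000 = 12.50.

File B, by a factor of 12.50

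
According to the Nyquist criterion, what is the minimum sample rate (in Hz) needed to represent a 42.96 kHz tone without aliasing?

Minimum sample rate = 2 × 42,960 Hz = 85,920 Hz.

85,920 Hz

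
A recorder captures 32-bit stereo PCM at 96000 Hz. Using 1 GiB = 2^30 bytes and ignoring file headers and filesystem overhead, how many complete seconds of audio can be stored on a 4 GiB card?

Uncompressed byte rate = 96,000 × 4 × 2 = 768,000 bytes/s.
Capacity = 4 × 1,073,741,824 = 4,294,967,296 bytes.
4,294,967,296 / 768,000 ≈ 5592.41 s → 5,592 seconds.

5,592 seconds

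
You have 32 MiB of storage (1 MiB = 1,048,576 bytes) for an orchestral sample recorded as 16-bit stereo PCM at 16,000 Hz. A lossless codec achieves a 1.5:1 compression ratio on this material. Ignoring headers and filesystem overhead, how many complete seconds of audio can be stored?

Uncompressed byte rate = 16,000 × 2 × 2 = 64,000 bytes/s.
After 1.5:1 compression, effective rate ≈ 42666.67 bytes/s.
Capacity = 32 × 1,048,576 = 33,554,432 bytes.
33,554,432 / effective rate ≈ 786.43 s → 786 seconds.

786 seconds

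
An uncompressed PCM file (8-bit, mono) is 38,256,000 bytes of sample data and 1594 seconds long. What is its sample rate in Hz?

Bytes = sample_rate × seconds × bytes_per_sample × channels.
sample_rate = 38,256,000 / (1,594 × 1 × 1) = 38,256,000 / 1,594 = 24,000 Hz.

24,000 Hz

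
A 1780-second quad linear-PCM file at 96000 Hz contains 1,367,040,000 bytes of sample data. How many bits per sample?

Bytes per sample = 1,367,040,000 / (96,000 × 1,780 × 4) = 1,367,040,000 / 683,520,000 = 2.
Bit depth = 2 × 8 = 16 bits.

16 bits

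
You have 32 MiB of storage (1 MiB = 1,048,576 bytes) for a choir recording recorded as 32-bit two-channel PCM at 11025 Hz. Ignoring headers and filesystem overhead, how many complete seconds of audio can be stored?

380 seconds

Uncompressed byte rate = 11,025 × 4 × 2 = 88,200 bytes/s.
Capacity = 32 × 1,048,576 = 33,554,432 bytes.
33,554,432 / 88,200 ≈ 380.44 s → 380 seconds.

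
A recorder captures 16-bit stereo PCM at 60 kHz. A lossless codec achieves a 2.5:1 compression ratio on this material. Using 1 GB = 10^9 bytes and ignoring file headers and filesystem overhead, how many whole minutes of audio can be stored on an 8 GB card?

Uncompressed byte rate = 60,000 × 2 × 2 = 240,000 bytes/s.
After 2.5:1 compression, effective rate ≈ 96000 bytes/s.
Capacity = 8 × 1,000,000,000 = 8,000,000,000 bytes.
8,000,000,000 / effective rate ≈ 83333.33 s → 1,388 minutes.

1,388 minutes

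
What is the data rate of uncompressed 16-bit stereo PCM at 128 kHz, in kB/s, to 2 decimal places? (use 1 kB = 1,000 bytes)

Bit rate = 128,000 × 16 × 2 = 4,096,000 bits/s.
4,096,000 / 8 = 512,000 B/s = 512.00 kB/s.

512.00 kB/s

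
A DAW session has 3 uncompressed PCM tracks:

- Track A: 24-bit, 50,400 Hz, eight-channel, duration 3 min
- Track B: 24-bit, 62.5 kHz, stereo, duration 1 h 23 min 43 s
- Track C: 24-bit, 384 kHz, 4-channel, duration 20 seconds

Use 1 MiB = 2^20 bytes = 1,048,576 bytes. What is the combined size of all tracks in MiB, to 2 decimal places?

Track A: 3 min = 180 s; 50,400 × 180 × 3 × 8 = 217,728,000 bytes.
Track B: 1 h 23 min 43 s = 5,023 s; 62,500 × 5,023 × 3 × 2 = 1,883,625,000 bytes.
Track C: 384,000 × 20 × 3 × 4 = 92,160,000 bytes.
Total = 2,193,513,000 bytes = 2091.90 MiB.

2091.90 MiB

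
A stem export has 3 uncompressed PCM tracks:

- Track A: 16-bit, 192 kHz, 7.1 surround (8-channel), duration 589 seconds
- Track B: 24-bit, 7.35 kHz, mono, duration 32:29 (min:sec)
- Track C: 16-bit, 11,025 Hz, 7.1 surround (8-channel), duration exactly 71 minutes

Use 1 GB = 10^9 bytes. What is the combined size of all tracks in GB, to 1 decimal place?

Track A: 192,000 × 589 × 2 × 8 = 1,809,408,000 bytes.
Track B: 32:29 (min:sec) = 1,949 s; 7,350 × 1,949 × 3 × 1 = 42,975,450 bytes.
Track C: exactly 71 minutes = 4,260 s; 11,025 × 4,260 × 2 × 8 = 751,464,000 bytes.
Total = 2,603,847,450 bytes = 2.6 GB.

2.6 GB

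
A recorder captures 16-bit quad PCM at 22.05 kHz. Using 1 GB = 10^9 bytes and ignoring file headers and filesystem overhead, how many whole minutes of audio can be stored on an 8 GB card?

Uncompressed byte rate = 22,050 × 2 × 4 = 176,400 bytes/s.
Capacity = 8 × 1,000,000,000 = 8,000,000,000 bytes.
8,000,000,000 / 176,400 ≈ 45351.47 s → 755 minutes.

755 minutes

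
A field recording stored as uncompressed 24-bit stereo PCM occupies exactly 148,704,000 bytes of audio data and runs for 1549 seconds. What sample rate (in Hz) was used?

Bytes = sample_rate × seconds × bytes_per_sample × channels.
sample_rate = 148,704,000 / (1,549 × 3 × 2) = 148,704,000 / 9,294 = 16,000 Hz.

16,000 Hz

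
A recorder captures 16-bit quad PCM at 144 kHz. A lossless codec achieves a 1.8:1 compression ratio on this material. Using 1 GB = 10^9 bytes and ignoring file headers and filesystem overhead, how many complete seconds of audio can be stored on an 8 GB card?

12,500 seconds

Uncompressed byte rate = 144,000 × 2 × 4 = 1,152,000 bytes/s.
After 1.8:1 compression, effective rate ≈ 640000 bytes/s.
Capacity = 8 × 1,000,000,000 = 8,000,000,000 bytes.
8,000,000,000 / effective rate ≈ 12500 s → 12,500 seconds.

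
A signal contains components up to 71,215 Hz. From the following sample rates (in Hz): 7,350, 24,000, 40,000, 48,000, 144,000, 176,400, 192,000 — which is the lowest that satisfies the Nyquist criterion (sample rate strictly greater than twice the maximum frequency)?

144,000 Hz

Need sample rate > 2 × 71,215 = 142,430 Hz.
Lowest listed rate above 142,430 Hz is 144,000 Hz.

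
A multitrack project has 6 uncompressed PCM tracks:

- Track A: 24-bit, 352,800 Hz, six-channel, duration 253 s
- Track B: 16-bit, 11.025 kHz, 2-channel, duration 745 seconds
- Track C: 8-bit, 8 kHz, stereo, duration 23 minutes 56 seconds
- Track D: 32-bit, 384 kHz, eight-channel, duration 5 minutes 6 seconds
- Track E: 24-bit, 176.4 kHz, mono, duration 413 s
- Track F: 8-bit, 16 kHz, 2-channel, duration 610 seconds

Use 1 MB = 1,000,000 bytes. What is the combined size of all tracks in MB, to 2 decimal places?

Track A: 352,800 × 253 × 3 × 6 = 1,606,651,200 bytes.
Track B: 11,025 × 745 × 2 × 2 = 32,854,500 bytes.
Track C: 23 minutes 56 seconds = 1,436 s; 8,000 × 1,436 × 1 × 2 = 22,976,000 bytes.
Track D: 5 minutes 6 seconds = 306 s; 384,000 × 306 × 4 × 8 = 3,760,128,000 bytes.
Track E: 176,400 × 413 × 3 × 1 = 218,559,600 bytes.
Track F: 16,000 × 610 × 1 × 2 = 19,520,000 bytes.
Total = 5,660,689,300 bytes = 5660.69 MB.

5660.69 MB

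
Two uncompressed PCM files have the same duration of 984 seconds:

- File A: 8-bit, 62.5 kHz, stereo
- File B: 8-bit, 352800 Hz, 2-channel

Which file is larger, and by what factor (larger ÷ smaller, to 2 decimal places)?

File A: 62,500 × 1 × 2 = 125,000 bytes/s.
File B: 352,800 × 1 × 2 = 705,600 bytes/s.
File B is larger; ratio = 694,310,400 / 123,000,000 = 5.64.

File B, by a factor of 5.64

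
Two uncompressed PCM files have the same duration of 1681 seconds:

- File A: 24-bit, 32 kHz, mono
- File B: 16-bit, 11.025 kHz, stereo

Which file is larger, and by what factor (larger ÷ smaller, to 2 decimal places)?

File A, by a factor of 2.18

File A: 32,000 × 3 × 1 = 96,000 bytes/s.
File B: 11,025 × 2 × 2 = 44,100 bytes/s.
File A is larger; ratio = 161,376,000 / 74,132,100 = 2.18.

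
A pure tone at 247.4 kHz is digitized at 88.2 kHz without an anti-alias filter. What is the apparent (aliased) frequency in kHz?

17.2 kHz

Nyquist = 88,200/2 = 44,100 Hz; 247,400 Hz exceeds it.
Alias = |247,400 − 3×88,200| = |247,400 − 264,600| = 17,200 Hz = 17.2 kHz.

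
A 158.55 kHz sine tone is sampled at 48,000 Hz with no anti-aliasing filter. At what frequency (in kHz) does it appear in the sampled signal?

Nyquist = 48,000/2 = 24,000 Hz; 158,550 Hz exceeds it.
Alias = |158,550 − 3×48,000| = |158,550 − 144,000| = 14,550 Hz = 14.55 kHz.

14.55 kHz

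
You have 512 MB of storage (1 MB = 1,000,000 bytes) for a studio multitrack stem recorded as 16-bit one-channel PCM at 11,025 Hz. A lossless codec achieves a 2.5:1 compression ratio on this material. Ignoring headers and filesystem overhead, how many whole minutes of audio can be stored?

967 minutes

Uncompressed byte rate = 11,025 × 2 × 1 = 22,050 bytes/s.
After 2.5:1 compression, effective rate ≈ 8820 bytes/s.
Capacity = 512 × 1,000,000 = 512,000,000 bytes.
512,000,000 / effective rate ≈ 58049.89 s → 967 minutes.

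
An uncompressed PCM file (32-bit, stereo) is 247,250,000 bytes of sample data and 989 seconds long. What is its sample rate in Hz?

31,250 Hz

Bytes = sample_rate × seconds × bytes_per_sample × channels.
sample_rate = 247,250,000 / (989 × 4 × 2) = 247,250,000 / 7,912 = 31,250 Hz.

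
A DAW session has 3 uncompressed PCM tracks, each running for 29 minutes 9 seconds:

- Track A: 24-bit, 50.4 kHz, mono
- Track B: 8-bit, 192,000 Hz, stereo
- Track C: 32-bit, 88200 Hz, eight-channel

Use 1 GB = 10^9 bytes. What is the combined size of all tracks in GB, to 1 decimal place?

5.9 GB

29 minutes 9 seconds = 1,749 s.
Track A: 50,400 × 1,749 × 3 × 1 = 264,448,800 bytes.
Track B: 192,000 × 1,749 × 1 × 2 = 671,616,000 bytes.
Track C: 88,200 × 1,749 × 4 × 8 = 4,936,377,600 bytes.
Total = 5,872,442,400 bytes = 5.9 GB.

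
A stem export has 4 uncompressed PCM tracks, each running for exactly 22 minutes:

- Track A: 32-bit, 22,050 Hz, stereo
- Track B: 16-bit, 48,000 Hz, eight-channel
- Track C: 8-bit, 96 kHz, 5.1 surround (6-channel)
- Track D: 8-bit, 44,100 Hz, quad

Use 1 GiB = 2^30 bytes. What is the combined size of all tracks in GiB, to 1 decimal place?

2.1 GiB

exactly 22 minutes = 1,320 s.
Track A: 22,050 × 1,320 × 4 × 2 = 232,848,000 bytes.
Track B: 48,000 × 1,320 × 2 × 8 = 1,013,760,000 bytes.
Track C: 96,000 × 1,320 × 1 × 6 = 760,320,000 bytes.
Track D: 44,100 × 1,320 × 1 × 4 = 232,848,000 bytes.
Total = 2,239,776,000 bytes = 2.1 GiB.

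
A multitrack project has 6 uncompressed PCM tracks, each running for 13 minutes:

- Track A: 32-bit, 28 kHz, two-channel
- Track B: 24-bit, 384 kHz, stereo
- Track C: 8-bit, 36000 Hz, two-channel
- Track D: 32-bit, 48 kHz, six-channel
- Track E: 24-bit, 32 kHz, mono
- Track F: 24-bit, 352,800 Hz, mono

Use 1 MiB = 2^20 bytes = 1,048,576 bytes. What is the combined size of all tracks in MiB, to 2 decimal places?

13 minutes = 780 s.
Track A: 28,000 × 780 × 4 × 2 = 174,720,000 bytes.
Track B: 384,000 × 780 × 3 × 2 = 1,797,120,000 bytes.
Track C: 36,000 × 780 × 1 × 2 = 56,160,000 bytes.
Track D: 48,000 × 780 × 4 × 6 = 898,560,000 bytes.
Track E: 32,000 × 780 × 3 × 1 = 74,880,000 bytes.
Track F: 352,800 × 780 × 3 × 1 = 825,552,000 bytes.
Total = 3,826,992,000 bytes = 3649.70 MiB.

3649.70 MiB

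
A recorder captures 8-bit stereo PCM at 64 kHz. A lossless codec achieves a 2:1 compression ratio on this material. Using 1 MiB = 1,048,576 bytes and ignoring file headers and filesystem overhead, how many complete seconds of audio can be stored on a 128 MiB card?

Uncompressed byte rate = 64,000 × 1 × 2 = 128,000 bytes/s.
After 2:1 compression, effective rate ≈ 64000 bytes/s.
Capacity = 128 × 1,048,576 = 134,217,728 bytes.
134,217,728 / effective rate ≈ 2097.15 s → 2,097 seconds.

2,097 seconds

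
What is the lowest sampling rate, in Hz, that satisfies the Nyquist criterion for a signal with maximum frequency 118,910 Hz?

Minimum sample rate = 2 × 118,910 Hz = 237,820 Hz.

237,820 Hz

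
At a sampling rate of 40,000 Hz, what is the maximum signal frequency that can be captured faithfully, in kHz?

Nyquist frequency = sample rate / 2 = 40,000 / 2 = 20 kHz.

20 kHz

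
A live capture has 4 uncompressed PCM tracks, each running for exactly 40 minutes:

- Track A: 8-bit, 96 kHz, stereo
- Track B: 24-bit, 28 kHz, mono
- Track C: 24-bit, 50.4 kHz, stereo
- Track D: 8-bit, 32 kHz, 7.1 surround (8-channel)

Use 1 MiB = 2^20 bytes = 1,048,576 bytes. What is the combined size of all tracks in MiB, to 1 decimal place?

exactly 40 minutes = 2,400 s.
Track A: 96,000 × 2,400 × 1 × 2 = 460,800,000 bytes.
Track B: 28,000 × 2,400 × 3 × 1 = 201,600,000 bytes.
Track C: 50,400 × 2,400 × 3 × 2 = 725,760,000 bytes.
Track D: 32,000 × 2,400 × 1 × 8 = 614,400,000 bytes.
Total = 2,002,560,000 bytes = 1909.8 MiB.

1909.8 MiB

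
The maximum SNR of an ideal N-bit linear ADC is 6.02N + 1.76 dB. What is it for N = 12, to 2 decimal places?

74.00 dB

6.02 × 12 + 1.76 = 74.00 dB.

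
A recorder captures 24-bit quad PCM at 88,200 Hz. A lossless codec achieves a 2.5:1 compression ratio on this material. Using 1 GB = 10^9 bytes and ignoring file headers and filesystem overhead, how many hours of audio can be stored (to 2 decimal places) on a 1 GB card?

Uncompressed byte rate = 88,200 × 3 × 4 = 1,058,400 bytes/s.
After 2.5:1 compression, effective rate ≈ 423360 bytes/s.
Capacity = 1 × 1,000,000,000 = 1,000,000,000 bytes.
1,000,000,000 / effective rate ≈ 2362.06 s → 0.66 hours.

0.66 hours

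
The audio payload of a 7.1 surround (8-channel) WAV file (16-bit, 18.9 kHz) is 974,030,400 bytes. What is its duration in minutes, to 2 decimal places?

53.68 minutes

Byte rate = 18,900 × 2 × 8 = 302,400 bytes/s.
Duration = 974,030,400 / 302,400 = 3,221 s.
3,221 s / 60 = 53.68 minutes.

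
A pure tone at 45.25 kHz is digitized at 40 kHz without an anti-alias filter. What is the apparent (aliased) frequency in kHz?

Nyquist = 40,000/2 = 20,000 Hz; 45,250 Hz exceeds it.
Alias = |45,250 − 1×40,000| = |45,250 − 40,000| = 5,250 Hz = 5.25 kHz.

5.25 kHz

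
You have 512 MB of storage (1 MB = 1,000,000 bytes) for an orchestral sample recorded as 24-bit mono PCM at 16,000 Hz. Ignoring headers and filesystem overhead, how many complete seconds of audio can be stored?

10,666 seconds

Uncompressed byte rate = 16,000 × 3 × 1 = 48,000 bytes/s.
Capacity = 512 × 1,000,000 = 512,000,000 bytes.
512,000,000 / 48,000 ≈ 10666.67 s → 10,666 seconds.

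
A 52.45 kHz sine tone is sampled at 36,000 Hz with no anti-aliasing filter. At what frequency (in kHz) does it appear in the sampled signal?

16.45 kHz

Nyquist = 36,000/2 = 18,000 Hz; 52,450 Hz exceeds it.
Alias = |52,450 − 1×36,000| = |52,450 − 36,000| = 16,450 Hz = 16.45 kHz.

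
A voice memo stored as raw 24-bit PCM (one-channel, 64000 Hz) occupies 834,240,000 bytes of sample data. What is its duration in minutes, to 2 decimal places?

72.42 minutes

Byte rate = 64,000 × 3 × 1 = 192,000 bytes/s.
Duration = 834,240,000 / 192,000 = 4,345 s.
4,345 s / 60 = 72.42 minutes.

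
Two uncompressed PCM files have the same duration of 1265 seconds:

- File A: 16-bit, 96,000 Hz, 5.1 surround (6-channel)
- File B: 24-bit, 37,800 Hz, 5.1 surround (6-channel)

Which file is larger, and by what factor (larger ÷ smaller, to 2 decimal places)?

File A: 96,000 × 2 × 6 = 1,152,000 bytes/s.
File B: 37,800 × 3 × 6 = 680,400 bytes/s.
File A is larger; ratio = 1,457,280,000 / 860,706,000 = 1.69.

File A, by a factor of 1.69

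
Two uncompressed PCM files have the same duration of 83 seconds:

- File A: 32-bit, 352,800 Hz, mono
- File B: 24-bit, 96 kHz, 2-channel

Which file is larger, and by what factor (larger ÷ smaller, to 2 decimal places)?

File A: 352,800 × 4 × 1 = 1,411,200 bytes/s.
File B: 96,000 × 3 × 2 = 576,000 bytes/s.
File A is larger; ratio = 117,129,600 / 47,808,000 = 2.45.

File A, by a factor of 2.45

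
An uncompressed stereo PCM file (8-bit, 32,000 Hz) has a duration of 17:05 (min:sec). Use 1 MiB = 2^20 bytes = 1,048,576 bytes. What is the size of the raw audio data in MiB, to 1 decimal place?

Duration = 17:05 (min:sec) = 1,025 s.
Bytes = 32,000 samples/s × 1,025 s × 1 bytes/sample × 2 ch = 65,600,000 bytes.
65,600,000 / 1,048,576 = 62.6 MiB.

62.6 MiB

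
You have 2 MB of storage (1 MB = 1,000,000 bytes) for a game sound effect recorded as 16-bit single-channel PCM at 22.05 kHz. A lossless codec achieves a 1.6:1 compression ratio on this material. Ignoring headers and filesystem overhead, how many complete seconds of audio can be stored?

72 seconds

Uncompressed byte rate = 22,050 × 2 × 1 = 44,100 bytes/s.
After 1.6:1 compression, effective rate ≈ 27562.5 bytes/s.
Capacity = 2 × 1,000,000 = 2,000,000 bytes.
2,000,000 / effective rate ≈ 72.56 s → 72 seconds.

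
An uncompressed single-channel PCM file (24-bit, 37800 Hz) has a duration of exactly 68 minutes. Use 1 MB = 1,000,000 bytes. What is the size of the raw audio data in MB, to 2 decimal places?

Duration = exactly 68 minutes = 4,080 s.
Bytes = 37,800 samples/s × 4,080 s × 3 bytes/sample × 1 ch = 462,672,000 bytes.
462,672,000 / 1,000,000 = 462.67 MB.

462.67 MB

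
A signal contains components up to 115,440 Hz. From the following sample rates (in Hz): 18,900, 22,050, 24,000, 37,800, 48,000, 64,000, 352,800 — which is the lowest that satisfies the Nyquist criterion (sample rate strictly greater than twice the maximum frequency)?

352,800 Hz

Need sample rate > 2 × 115,440 = 230,880 Hz.
Lowest listed rate above 230,880 Hz is 352,800 Hz.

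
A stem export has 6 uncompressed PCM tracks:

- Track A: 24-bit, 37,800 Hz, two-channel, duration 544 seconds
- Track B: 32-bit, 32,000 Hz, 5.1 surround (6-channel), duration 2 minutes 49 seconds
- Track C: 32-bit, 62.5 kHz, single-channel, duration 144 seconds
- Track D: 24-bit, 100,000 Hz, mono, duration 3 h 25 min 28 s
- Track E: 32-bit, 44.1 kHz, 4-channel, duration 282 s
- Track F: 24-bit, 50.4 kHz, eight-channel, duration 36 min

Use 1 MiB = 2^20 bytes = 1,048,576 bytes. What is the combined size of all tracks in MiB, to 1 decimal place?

6484.3 MiB

Track A: 37,800 × 544 × 3 × 2 = 123,379,200 bytes.
Track B: 2 minutes 49 seconds = 169 s; 32,000 × 169 × 4 × 6 = 129,792,000 bytes.
Track C: 62,500 × 144 × 4 × 1 = 36,000,000 bytes.
Track D: 3 h 25 min 28 s = 12,328 s; 100,000 × 12,328 × 3 × 1 = 3,698,400,000 bytes.
Track E: 44,100 × 282 × 4 × 4 = 198,979,200 bytes.
Track F: 36 min = 2,160 s; 50,400 × 2,160 × 3 × 8 = 2,612,736,000 bytes.
Total = 6,799,286,400 bytes = 6484.3 MiB.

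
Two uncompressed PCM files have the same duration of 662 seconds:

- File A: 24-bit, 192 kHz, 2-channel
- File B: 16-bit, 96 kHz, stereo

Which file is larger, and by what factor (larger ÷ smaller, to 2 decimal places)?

File A, by a factor of 3.00

File A: 192,000 × 3 × 2 = 1,152,000 bytes/s.
File B: 96,000 × 2 × 2 = 384,000 bytes/s.
File A is larger; ratio = 762,624,000 / 254,208,000 = 3.00.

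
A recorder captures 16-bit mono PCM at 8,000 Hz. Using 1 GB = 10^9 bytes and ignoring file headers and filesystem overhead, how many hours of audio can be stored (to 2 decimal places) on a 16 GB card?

277.78 hours

Uncompressed byte rate = 8,000 × 2 × 1 = 16,000 bytes/s.
Capacity = 16 × 1,000,000,000 = 16,000,000,000 bytes.
16,000,000,000 / 16,000 ≈ 1000000 s → 277.78 hours.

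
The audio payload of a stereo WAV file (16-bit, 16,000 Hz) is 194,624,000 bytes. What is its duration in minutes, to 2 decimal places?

Byte rate = 16,000 × 2 × 2 = 64,000 bytes/s.
Duration = 194,624,000 / 64,000 = 3,041 s.
3,041 s / 60 = 50.68 minutes.

50.68 minutes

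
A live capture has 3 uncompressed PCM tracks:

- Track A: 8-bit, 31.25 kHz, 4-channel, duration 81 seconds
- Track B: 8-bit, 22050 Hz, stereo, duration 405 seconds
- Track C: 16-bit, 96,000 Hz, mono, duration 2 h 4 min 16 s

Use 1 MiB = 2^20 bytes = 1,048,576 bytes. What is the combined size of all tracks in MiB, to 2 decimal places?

Track A: 31,250 × 81 × 1 × 4 = 10,125,000 bytes.
Track B: 22,050 × 405 × 1 × 2 = 17,860,500 bytes.
Track C: 2 h 4 min 16 s = 7,456 s; 96,000 × 7,456 × 2 × 1 = 1,431,552,000 bytes.
Total = 1,459,537,500 bytes = 1391.92 MiB.

1391.92 MiB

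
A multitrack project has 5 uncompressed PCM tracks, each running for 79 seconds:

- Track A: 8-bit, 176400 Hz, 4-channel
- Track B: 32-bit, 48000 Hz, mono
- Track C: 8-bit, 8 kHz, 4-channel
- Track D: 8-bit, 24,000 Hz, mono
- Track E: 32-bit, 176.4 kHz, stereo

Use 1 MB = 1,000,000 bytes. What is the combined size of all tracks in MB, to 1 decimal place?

186.8 MB

Track A: 176,400 × 79 × 1 × 4 = 55,742,400 bytes.
Track B: 48,000 × 79 × 4 × 1 = 15,168,000 bytes.
Track C: 8,000 × 79 × 1 × 4 = 2,528,000 bytes.
Track D: 24,000 × 79 × 1 × 1 = 1,896,000 bytes.
Track E: 176,400 × 79 × 4 × 2 = 111,484,800 bytes.
Total = 186,819,200 bytes = 186.8 MB.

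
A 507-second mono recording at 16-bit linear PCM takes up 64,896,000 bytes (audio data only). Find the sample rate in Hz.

64,000 Hz

Bytes = sample_rate × seconds × bytes_per_sample × channels.
sample_rate = 64,896,000 / (507 × 2 × 1) = 64,896,000 / 1,014 = 64,000 Hz.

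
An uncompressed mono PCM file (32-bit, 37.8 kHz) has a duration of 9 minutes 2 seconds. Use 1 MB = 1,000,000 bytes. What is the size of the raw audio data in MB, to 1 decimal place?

Duration = 9 minutes 2 seconds = 542 s.
Bytes = 37,800 samples/s × 542 s × 4 bytes/sample × 1 ch = 81,950,400 bytes.
81,950,400 / 1,000,000 = 82.0 MB.

82.0 MB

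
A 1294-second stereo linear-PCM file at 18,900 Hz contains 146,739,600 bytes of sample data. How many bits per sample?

24 bits

Bytes per sample = 146,739,600 / (18,900 × 1,294 × 2) = 146,739,600 / 48,913,200 = 3.
Bit depth = 3 × 8 = 24 bits.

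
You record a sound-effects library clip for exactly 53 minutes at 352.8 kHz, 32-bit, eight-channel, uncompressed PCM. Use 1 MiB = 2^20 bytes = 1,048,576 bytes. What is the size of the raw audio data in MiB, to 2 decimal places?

Duration = exactly 53 minutes = 3,180 s.
Bytes = 352,800 samples/s × 3,180 s × 4 bytes/sample × 8 ch = 35,900,928,000 bytes.
35,900,928,000 / 1,048,576 = 34237.79 MiB.

34237.79 MiB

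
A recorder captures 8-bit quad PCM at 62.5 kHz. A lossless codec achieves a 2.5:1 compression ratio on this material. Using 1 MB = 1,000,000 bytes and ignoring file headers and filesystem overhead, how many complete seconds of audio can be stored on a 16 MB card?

160 seconds

Uncompressed byte rate = 62,500 × 1 × 4 = 250,000 bytes/s.
After 2.5:1 compression, effective rate ≈ 100000 bytes/s.
Capacity = 16 × 1,000,000 = 16,000,000 bytes.
16,000,000 / effective rate ≈ 160 s → 160 seconds.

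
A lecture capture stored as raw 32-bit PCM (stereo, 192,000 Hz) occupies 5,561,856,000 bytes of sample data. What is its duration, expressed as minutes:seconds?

Byte rate = 192,000 × 4 × 2 = 1,536,000 bytes/s.
Duration = 5,561,856,000 / 1,536,000 = 3,621 s.
3,621 s = 60:21.

60:21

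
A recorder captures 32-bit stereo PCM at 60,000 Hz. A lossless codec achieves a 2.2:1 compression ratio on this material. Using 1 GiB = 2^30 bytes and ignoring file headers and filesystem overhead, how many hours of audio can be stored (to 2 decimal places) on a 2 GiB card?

Uncompressed byte rate = 60,000 × 4 × 2 = 480,000 bytes/s.
After 2.2:1 compression, effective rate ≈ 218181.82 bytes/s.
Capacity = 2 × 1,073,741,824 = 2,147,483,648 bytes.
2,147,483,648 / effective rate ≈ 9842.63 s → 2.73 hours.

2.73 hours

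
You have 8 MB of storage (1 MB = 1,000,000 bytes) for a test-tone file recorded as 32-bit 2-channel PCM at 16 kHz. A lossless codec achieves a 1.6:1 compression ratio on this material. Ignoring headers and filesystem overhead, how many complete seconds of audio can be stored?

100 seconds

Uncompressed byte rate = 16,000 × 4 × 2 = 128,000 bytes/s.
After 1.6:1 compression, effective rate ≈ 80000 bytes/s.
Capacity = 8 × 1,000,000 = 8,000,000 bytes.
8,000,000 / effective rate ≈ 100 s → 100 seconds.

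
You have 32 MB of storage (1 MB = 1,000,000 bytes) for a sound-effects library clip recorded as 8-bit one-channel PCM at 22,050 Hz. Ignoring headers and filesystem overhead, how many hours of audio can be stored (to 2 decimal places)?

Uncompressed byte rate = 22,050 × 1 × 1 = 22,050 bytes/s.
Capacity = 32 × 1,000,000 = 32,000,000 bytes.
32,000,000 / 22,050 ≈ 1451.25 s → 0.40 hours.

0.40 hours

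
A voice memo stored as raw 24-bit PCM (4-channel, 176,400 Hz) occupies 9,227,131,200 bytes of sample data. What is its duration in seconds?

4,359 seconds

Byte rate = 176,400 × 3 × 4 = 2,116,800 bytes/s.
Duration = 9,227,131,200 / 2,116,800 = 4,359 s.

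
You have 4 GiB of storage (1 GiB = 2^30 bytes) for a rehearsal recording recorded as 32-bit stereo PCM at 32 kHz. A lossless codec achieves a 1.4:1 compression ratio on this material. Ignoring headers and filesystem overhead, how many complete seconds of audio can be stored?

Uncompressed byte rate = 32,000 × 4 × 2 = 256,000 bytes/s.
After 1.4:1 compression, effective rate ≈ 182857.14 bytes/s.
Capacity = 4 × 1,073,741,824 = 4,294,967,296 bytes.
4,294,967,296 / effective rate ≈ 23488.1 s → 23,488 seconds.

23,488 seconds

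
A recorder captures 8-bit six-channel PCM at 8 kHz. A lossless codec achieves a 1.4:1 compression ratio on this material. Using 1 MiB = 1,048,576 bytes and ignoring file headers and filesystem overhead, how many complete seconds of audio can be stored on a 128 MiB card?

3,914 seconds

Uncompressed byte rate = 8,000 × 1 × 6 = 48,000 bytes/s.
After 1.4:1 compression, effective rate ≈ 34285.71 bytes/s.
Capacity = 128 × 1,048,576 = 134,217,728 bytes.
134,217,728 / effective rate ≈ 3914.68 s → 3,914 seconds.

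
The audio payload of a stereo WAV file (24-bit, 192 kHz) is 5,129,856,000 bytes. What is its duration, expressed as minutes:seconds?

Byte rate = 192,000 × 3 × 2 = 1,152,000 bytes/s.
Duration = 5,129,856,000 / 1,152,000 = 4,453 s.
4,453 s = 74:13.

74:13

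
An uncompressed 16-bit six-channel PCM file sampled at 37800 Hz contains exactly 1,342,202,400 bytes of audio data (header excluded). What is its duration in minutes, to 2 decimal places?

49.32 minutes

Byte rate = 37,800 × 2 × 6 = 453,600 bytes/s.
Duration = 1,342,202,400 / 453,600 = 2,959 s.
2,959 s / 60 = 49.32 minutes.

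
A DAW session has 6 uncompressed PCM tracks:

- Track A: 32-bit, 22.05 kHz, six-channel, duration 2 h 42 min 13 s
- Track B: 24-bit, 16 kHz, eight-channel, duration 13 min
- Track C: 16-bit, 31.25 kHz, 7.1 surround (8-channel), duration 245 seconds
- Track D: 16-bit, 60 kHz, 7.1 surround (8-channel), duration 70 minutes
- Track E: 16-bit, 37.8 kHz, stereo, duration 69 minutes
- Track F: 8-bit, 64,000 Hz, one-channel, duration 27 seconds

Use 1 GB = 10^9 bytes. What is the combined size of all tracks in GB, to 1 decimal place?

Track A: 2 h 42 min 13 s = 9,733 s; 22,050 × 9,733 × 4 × 6 = 5,150,703,600 bytes.
Track B: 13 min = 780 s; 16,000 × 780 × 3 × 8 = 299,520,000 bytes.
Track C: 31,250 × 245 × 2 × 8 = 122,500,000 bytes.
Track D: 70 minutes = 4,200 s; 60,000 × 4,200 × 2 × 8 = 4,032,000,000 bytes.
Track E: 69 minutes = 4,140 s; 37,800 × 4,140 × 2 × 2 = 625,968,000 bytes.
Track F: 64,000 × 27 × 1 × 1 = 1,728,000 bytes.
Total = 10,232,419,600 bytes = 10.2 GB.

10.2 GB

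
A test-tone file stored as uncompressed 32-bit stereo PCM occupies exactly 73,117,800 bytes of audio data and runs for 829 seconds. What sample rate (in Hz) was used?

Bytes = sample_rate × seconds × bytes_per_sample × channels.
sample_rate = 73,117,800 / (829 × 4 × 2) = 73,117,800 / 6,632 = 11,025 Hz.

11,025 Hz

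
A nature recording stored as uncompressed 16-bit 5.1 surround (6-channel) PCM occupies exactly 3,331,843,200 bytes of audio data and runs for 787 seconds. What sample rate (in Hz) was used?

352,800 Hz

Bytes = sample_rate × seconds × bytes_per_sample × channels.
sample_rate = 3,331,843,200 / (787 × 2 × 6) = 3,331,843,200 / 9,444 = 352,800 Hz.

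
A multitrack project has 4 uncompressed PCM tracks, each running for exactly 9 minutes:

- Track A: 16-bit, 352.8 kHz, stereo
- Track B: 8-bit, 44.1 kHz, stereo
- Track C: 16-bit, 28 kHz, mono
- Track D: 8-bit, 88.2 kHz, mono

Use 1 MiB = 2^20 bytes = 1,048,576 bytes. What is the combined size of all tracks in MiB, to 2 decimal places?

exactly 9 minutes = 540 s.
Track A: 352,800 × 540 × 2 × 2 = 762,048,000 bytes.
Track B: 44,100 × 540 × 1 × 2 = 47,628,000 bytes.
Track C: 28,000 × 540 × 2 × 1 = 30,240,000 bytes.
Track D: 88,200 × 540 × 1 × 1 = 47,628,000 bytes.
Total = 887,544,000 bytes = 846.43 MiB.

846.43 MiB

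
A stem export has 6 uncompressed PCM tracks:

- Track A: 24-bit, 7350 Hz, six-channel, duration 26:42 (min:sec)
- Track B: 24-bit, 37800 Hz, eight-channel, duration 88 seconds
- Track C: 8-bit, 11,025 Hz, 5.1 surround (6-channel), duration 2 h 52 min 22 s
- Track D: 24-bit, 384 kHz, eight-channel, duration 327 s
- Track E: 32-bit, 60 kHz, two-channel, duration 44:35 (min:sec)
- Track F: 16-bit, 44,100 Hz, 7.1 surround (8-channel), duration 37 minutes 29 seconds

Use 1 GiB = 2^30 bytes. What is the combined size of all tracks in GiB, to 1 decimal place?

Track A: 26:42 (min:sec) = 1,602 s; 7,350 × 1,602 × 3 × 6 = 211,944,600 bytes.
Track B: 37,800 × 88 × 3 × 8 = 79,833,600 bytes.
Track C: 2 h 52 min 22 s = 10,342 s; 11,025 × 10,342 × 1 × 6 = 684,123,300 bytes.
Track D: 384,000 × 327 × 3 × 8 = 3,013,632,000 bytes.
Track E: 44:35 (min:sec) = 2,675 s; 60,000 × 2,675 × 4 × 2 = 1,284,000,000 bytes.
Track F: 37 minutes 29 seconds = 2,249 s; 44,100 × 2,249 × 2 × 8 = 1,586,894,400 bytes.
Total = 6,860,427,900 bytes = 6.4 GiB.

6.4 GiB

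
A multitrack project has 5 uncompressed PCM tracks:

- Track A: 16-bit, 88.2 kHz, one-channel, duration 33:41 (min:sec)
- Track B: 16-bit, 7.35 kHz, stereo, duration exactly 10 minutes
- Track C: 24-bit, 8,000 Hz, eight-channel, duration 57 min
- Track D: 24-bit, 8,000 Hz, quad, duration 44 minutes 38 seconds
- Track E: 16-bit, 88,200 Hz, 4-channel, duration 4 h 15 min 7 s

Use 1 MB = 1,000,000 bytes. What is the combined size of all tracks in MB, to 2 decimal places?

12088.49 MB

Track A: 33:41 (min:sec) = 2,021 s; 88,200 × 2,021 × 2 × 1 = 356,504,400 bytes.
Track B: exactly 10 minutes = 600 s; 7,350 × 600 × 2 × 2 = 17,640,000 bytes.
Track C: 57 min = 3,420 s; 8,000 × 3,420 × 3 × 8 = 656,640,000 bytes.
Track D: 44 minutes 38 seconds = 2,678 s; 8,000 × 2,678 × 3 × 4 = 257,088,000 bytes.
Track E: 4 h 15 min 7 s = 15,307 s; 88,200 × 15,307 × 2 × 4 = 10,800,619,200 bytes.
Total = 12,088,491,600 bytes = 12088.49 MB.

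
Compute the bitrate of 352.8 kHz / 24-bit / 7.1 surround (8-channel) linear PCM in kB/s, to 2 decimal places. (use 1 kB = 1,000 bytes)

8467.20 kB/s

Bit rate = 352,800 × 24 × 8 = 67,737,600 bits/s.
67,737,600 / 8 = 8,467,200 B/s = 8467.20 kB/s.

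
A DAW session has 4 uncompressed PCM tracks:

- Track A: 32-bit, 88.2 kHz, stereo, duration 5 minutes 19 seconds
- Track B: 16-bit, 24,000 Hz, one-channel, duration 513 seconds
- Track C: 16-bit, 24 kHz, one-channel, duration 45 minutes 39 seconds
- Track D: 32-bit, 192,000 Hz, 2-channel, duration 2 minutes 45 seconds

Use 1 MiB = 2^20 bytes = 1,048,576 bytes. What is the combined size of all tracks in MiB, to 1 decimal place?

Track A: 5 minutes 19 seconds = 319 s; 88,200 × 319 × 4 × 2 = 225,086,400 bytes.
Track B: 24,000 × 513 × 2 × 1 = 24,624,000 bytes.
Track C: 45 minutes 39 seconds = 2,739 s; 24,000 × 2,739 × 2 × 1 = 131,472,000 bytes.
Track D: 2 minutes 45 seconds = 165 s; 192,000 × 165 × 4 × 2 = 253,440,000 bytes.
Total = 634,622,400 bytes = 605.2 MiB.

605.2 MiB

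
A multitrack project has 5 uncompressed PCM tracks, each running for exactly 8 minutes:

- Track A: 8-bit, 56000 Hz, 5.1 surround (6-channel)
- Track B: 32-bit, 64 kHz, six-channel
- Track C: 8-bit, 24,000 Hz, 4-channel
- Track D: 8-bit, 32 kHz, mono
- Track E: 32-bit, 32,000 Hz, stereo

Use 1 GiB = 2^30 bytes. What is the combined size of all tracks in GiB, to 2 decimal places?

exactly 8 minutes = 480 s.
Track A: 56,000 × 480 × 1 × 6 = 161,280,000 bytes.
Track B: 64,000 × 480 × 4 × 6 = 737,280,000 bytes.
Track C: 24,000 × 480 × 1 × 4 = 46,080,000 bytes.
Track D: 32,000 × 480 × 1 × 1 = 15,360,000 bytes.
Track E: 32,000 × 480 × 4 × 2 = 122,880,000 bytes.
Total = 1,082,880,000 bytes = 1.01 GiB.

1.01 GiB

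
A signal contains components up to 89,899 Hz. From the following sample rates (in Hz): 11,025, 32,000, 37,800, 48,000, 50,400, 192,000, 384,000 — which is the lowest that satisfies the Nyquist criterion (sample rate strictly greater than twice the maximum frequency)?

Need sample rate > 2 × 89,899 = 179,798 Hz.
Lowest listed rate above 179,798 Hz is 192,000 Hz.

192,000 Hz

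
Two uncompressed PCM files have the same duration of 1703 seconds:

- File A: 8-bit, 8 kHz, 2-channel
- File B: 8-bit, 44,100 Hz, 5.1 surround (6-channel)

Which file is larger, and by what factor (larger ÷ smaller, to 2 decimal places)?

File A: 8,000 × 1 × 2 = 16,000 bytes/s.
File B: 44,100 × 1 × 6 = 264,600 bytes/s.
File B is larger; ratio = 450,613,800 / 27,248,000 = 16.54.

File B, by a factor of 16.54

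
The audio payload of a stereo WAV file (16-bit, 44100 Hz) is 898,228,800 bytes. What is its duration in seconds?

5,092 seconds

Byte rate = 44,100 × 2 × 2 = 176,400 bytes/s.
Duration = 898,228,800 / 176,400 = 5,092 s.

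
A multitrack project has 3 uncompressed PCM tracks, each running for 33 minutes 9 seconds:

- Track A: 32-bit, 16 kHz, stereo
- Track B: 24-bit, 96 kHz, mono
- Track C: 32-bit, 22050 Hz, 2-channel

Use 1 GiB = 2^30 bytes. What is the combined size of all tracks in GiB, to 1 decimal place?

1.1 GiB

33 minutes 9 seconds = 1,989 s.
Track A: 16,000 × 1,989 × 4 × 2 = 254,592,000 bytes.
Track B: 96,000 × 1,989 × 3 × 1 = 572,832,000 bytes.
Track C: 22,050 × 1,989 × 4 × 2 = 350,859,600 bytes.
Total = 1,178,283,600 bytes = 1.1 GiB.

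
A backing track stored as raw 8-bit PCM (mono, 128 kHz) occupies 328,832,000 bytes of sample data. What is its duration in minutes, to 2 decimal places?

Byte rate = 128,000 × 1 × 1 = 128,000 bytes/s.
Duration = 328,832,000 / 128,000 = 2,569 s.
2,569 s / 60 = 42.82 minutes.

42.82 minutes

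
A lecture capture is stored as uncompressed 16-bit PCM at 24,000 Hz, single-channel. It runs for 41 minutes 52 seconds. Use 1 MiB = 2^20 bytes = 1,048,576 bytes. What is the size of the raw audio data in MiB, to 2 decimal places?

Duration = 41 minutes 52 seconds = 2,512 s.
Bytes = 24,000 samples/s × 2,512 s × 2 bytes/sample × 1 ch = 120,576,000 bytes.
120,576,000 / 1,048,576 = 114.99 MiB.

114.99 MiB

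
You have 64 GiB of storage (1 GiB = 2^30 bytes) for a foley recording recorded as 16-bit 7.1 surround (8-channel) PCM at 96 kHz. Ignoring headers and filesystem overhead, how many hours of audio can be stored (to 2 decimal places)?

Uncompressed byte rate = 96,000 × 2 × 8 = 1,536,000 bytes/s.
Capacity = 64 × 1,073,741,824 = 68,719,476,736 bytes.
68,719,476,736 / 1,536,000 ≈ 44739.24 s → 12.43 hours.

12.43 hours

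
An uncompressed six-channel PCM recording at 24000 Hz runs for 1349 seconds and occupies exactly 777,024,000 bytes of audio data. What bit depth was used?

32 bits

Bytes per sample = 777,024,000 / (24,000 × 1,349 × 6) = 777,024,000 / 194,256,000 = 4.
Bit depth = 4 × 8 = 32 bits.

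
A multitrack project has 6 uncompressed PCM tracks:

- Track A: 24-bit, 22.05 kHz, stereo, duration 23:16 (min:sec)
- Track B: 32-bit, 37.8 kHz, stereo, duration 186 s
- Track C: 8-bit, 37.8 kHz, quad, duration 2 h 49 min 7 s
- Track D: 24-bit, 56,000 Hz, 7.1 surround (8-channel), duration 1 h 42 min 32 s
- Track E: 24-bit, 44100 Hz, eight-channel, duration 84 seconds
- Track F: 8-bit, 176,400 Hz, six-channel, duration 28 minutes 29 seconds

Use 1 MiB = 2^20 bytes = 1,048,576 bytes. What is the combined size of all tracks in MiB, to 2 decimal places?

11387.98 MiB

Track A: 23:16 (min:sec) = 1,396 s; 22,050 × 1,396 × 3 × 2 = 184,690,800 bytes.
Track B: 37,800 × 186 × 4 × 2 = 56,246,400 bytes.
Track C: 2 h 49 min 7 s = 10,147 s; 37,800 × 10,147 × 1 × 4 = 1,534,226,400 bytes.
Track D: 1 h 42 min 32 s = 6,152 s; 56,000 × 6,152 × 3 × 8 = 8,268,288,000 bytes.
Track E: 44,100 × 84 × 3 × 8 = 88,905,600 bytes.
Track F: 28 minutes 29 seconds = 1,709 s; 176,400 × 1,709 × 1 × 6 = 1,808,805,600 bytes.
Total = 11,941,162,800 bytes = 11387.98 MiB.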